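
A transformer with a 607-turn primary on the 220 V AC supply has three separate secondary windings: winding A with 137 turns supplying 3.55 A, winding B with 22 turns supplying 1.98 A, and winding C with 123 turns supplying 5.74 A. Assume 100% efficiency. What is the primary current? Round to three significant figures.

V_A = 220 × 137/607 = 49.654 V; V_B = 220 × 22/607 = 7.9736 V; V_C = 220 × 123/607 = 44.580 V.
P_out = V_A I_A + V_B I_B + V_C I_C = 49.654×3.55 + 7.9736×1.98 + 44.580×5.74 = 176.27 + 15.788 + 255.89 = 447.95 W.
Ideal ⇒ P_in = P_out, so I_p = P_out/V_p = 447.95/220 = 2.04 A.

I_p ≈ 2.04 A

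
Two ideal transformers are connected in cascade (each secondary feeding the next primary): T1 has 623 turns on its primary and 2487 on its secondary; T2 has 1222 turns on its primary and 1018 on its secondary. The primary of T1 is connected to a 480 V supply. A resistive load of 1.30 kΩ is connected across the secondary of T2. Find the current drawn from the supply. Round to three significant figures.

I_supply ≈ 4.08 A

After T1: V = 480.00 × 2487/623 = 1916.1 V.
After T2: V = 1916.1 × 1018/1222 = 1596.3 V.
I_load = 1596.3/1300 = 1.2279 A, so P_out = 1596.3 × 1.2279 = 1960.1 W.
All ideal ⇒ P_in = P_out, so I_supply = 1960.1/480 = 4.08 A.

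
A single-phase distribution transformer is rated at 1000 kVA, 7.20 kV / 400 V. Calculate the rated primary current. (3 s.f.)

I_p = S/V_p = 1000000/7200 = 139 A.

I_p ≈ 139 A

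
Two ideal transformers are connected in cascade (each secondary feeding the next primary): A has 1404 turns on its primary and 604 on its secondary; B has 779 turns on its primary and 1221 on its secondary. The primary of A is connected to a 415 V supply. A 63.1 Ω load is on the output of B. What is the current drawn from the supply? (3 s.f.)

Secondary of A: V = 415.00 × 604/1404 = 178.53 V.
Secondary of B: V = 178.53 × 1221/779 = 279.83 V.
I_load = 279.83/63.1 = 4.4347 A, so P_out = 279.83 × 4.4347 = 1241.0 W.
All ideal ⇒ P_in = P_out, so I_supply = 1241.0/415 = 2.99 A.

I_supply ≈ 2.99 A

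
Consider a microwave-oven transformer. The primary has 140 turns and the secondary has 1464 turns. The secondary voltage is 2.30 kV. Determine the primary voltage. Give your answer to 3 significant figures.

V_p ≈ 220 V

V_p/V_s = N_p/N_s, so V_p = 2300 × 140/1464 = 220 V.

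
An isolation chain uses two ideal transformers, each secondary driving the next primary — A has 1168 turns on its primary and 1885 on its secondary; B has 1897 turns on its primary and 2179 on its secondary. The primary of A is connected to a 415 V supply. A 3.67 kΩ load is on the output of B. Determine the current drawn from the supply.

After A: V = 415.00 × 1885/1168 = 669.76 V.
After B: V = 669.76 × 2179/1897 = 769.32 V.
I_load = 769.32/3670 = 0.20962 A, so P_out = 769.32 × 0.20962 = 161.27 W.
All ideal ⇒ P_in = P_out, so I_supply = 161.27/415 = 0.389 A.

I_supply ≈ 0.389 A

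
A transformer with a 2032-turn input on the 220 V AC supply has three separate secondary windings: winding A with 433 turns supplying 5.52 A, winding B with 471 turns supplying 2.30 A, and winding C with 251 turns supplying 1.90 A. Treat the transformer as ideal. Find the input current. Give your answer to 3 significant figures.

V_A = 220 × 433/2032 = 46.880 V; V_B = 220 × 471/2032 = 50.994 V; V_C = 220 × 251/2032 = 27.175 V.
P_out = V_A I_A + V_B I_B + V_C I_C = 46.880×5.52 + 50.994×2.30 + 27.175×1.90 = 258.78 + 117.29 + 51.633 = 427.70 W.
Ideal ⇒ P_in = P_out, so I_in = P_out/V_in = 427.70/220 = 1.94 A.

I_in ≈ 1.94 A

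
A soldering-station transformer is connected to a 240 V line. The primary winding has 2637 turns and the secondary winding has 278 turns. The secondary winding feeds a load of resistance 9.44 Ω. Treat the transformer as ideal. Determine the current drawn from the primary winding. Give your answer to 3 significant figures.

I_p ≈ 0.283 A

V_s = V_p × N_s/N_p = 240 × 278/2637 = 25.301 V.
I_s = V_s/R = 25.301/9.44 = 2.6802 A.
For an ideal transformer I_p N_p = I_s N_s, so I_p = 2.6802 × 278/2637 = 0.283 A.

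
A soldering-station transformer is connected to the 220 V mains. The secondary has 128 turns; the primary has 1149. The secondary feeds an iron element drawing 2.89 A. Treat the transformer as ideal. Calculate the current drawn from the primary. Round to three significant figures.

For an ideal transformer I_p N_p = I_s N_s, so I_p = 2.89 × 128/1149 = 0.322 A.

I_p ≈ 0.322 A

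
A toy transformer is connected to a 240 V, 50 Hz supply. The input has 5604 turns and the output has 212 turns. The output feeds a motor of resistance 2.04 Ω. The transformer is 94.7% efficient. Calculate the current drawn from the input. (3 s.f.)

V_out = 240 × 212/5604 = 9.0792 V.
I_out = V_out/R = 9.0792/2.04 = 4.4506 A.
P_out = V_out I_out = 9.0792 × 4.4506 = 40.408 W.
P_in = P_out/η = 40.408/0.947 = 42.670 W.
I_in = P_in/V_in = 42.670/240 = 0.178 A.

I_in ≈ 0.178 A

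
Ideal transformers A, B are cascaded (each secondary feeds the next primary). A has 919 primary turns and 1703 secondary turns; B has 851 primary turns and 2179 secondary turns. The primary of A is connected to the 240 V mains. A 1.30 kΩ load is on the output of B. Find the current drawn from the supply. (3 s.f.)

I_supply ≈ 4.16 A

After A: V = 240.00 × 1703/919 = 444.74 V.
After B: V = 444.74 × 2179/851 = 1138.8 V.
I_load = 1138.8/1300 = 0.87598 A, so P_out = 1138.8 × 0.87598 = 997.55 W.
All ideal ⇒ P_in = P_out, so I_supply = 997.55/240 = 4.16 A.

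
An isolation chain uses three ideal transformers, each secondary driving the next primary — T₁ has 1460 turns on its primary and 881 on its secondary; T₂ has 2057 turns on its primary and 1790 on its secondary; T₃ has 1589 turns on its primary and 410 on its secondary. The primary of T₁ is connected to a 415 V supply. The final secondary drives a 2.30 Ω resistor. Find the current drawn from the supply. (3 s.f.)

I_supply ≈ 3.31 A

Secondary of T₁: V = 415.00 × 881/1460 = 250.42 V.
Secondary of T₂: V = 250.42 × 1790/2057 = 217.92 V.
Secondary of T₃: V = 217.92 × 410/1589 = 56.228 V.
I_load = 56.228/2.30 = 24.447 A, so P_out = 56.228 × 24.447 = 1374.6 W.
All ideal ⇒ P_in = P_out, so I_supply = 1374.6/415 = 3.31 A.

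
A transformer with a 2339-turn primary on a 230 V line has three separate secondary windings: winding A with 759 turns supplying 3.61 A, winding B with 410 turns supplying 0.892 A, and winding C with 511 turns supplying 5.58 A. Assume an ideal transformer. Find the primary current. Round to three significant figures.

V_A = 230 × 759/2339 = 74.634 V; V_B = 230 × 410/2339 = 40.316 V; V_C = 230 × 511/2339 = 50.248 V.
P_out = V_A I_A + V_B I_B + V_C I_C = 74.634×3.61 + 40.316×0.892 + 50.248×5.58 = 269.43 + 35.962 + 280.38 = 585.78 W.
Ideal ⇒ P_in = P_out, so I_p = P_out/V_p = 585.78/230 = 2.55 A.

I_p ≈ 2.55 A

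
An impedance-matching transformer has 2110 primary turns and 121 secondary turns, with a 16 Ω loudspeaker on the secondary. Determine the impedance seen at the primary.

Z_p = (N_p/N_s)² × Z_s = (2110/121)² × 16 = 4870 Ω.

Z_p ≈ 4870 Ω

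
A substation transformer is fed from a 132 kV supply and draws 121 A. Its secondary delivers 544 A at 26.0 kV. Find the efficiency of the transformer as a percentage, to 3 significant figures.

P_in = 132000 × 121 = 1.59720×10^7 W.
P_out = 26000 × 544 = 1.41440×10^7 W.
η = P_out/P_in = 1.41440×10^7/(1.59720×10^7) = 0.886.

η ≈ 88.6%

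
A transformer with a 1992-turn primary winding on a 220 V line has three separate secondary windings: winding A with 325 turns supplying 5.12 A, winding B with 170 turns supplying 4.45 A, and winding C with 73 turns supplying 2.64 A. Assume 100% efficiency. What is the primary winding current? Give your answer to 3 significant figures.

I_p ≈ 1.31 A

V_A = 220 × 325/1992 = 35.894 V; V_B = 220 × 170/1992 = 18.775 V; V_C = 220 × 73/1992 = 8.0622 V.
P_out = V_A I_A + V_B I_B + V_C I_C = 35.894×5.12 + 18.775×4.45 + 8.0622×2.64 = 183.78 + 83.549 + 21.284 = 288.61 W.
Ideal ⇒ P_in = P_out, so I_p = P_out/V_p = 288.61/220 = 1.31 A.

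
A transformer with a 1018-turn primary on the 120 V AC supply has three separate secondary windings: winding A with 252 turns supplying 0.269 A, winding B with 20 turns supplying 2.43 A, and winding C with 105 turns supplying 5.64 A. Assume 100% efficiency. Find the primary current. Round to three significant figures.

V_A = 120 × 252/1018 = 29.705 V; V_B = 120 × 20/1018 = 2.3576 V; V_C = 120 × 105/1018 = 12.377 V.
P_out = V_A I_A + V_B I_B + V_C I_C = 29.705×0.269 + 2.3576×2.43 + 12.377×5.64 = 7.9907 + 5.7289 + 69.807 = 83.527 W.
Ideal ⇒ P_in = P_out, so I_p = P_out/V_p = 83.527/120 = 0.696 A.

I_p ≈ 0.696 A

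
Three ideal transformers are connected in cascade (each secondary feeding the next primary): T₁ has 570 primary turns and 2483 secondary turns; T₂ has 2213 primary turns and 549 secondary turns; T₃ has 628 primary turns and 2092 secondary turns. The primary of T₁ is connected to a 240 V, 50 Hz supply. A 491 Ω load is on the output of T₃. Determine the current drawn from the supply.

After T₁: V = 240.00 × 2483/570 = 1045.5 V.
After T₂: V = 1045.5 × 549/2213 = 259.36 V.
After T₃: V = 259.36 × 2092/628 = 863.98 V.
I_load = 863.98/491 = 1.7596 A, so P_out = 863.98 × 1.7596 = 1520.3 W.
All ideal ⇒ P_in = P_out, so I_supply = 1520.3/240 = 6.33 A.

I_supply ≈ 6.33 A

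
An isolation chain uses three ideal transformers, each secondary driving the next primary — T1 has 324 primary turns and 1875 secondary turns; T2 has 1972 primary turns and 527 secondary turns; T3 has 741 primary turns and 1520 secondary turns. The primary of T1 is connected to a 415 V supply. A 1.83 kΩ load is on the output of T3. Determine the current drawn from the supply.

I_supply ≈ 2.28 A

Secondary of T1: V = 415.00 × 1875/324 = 2401.6 V.
Secondary of T2: V = 2401.6 × 527/1972 = 641.81 V.
Secondary of T3: V = 641.81 × 1520/741 = 1316.5 V.
I_load = 1316.5/1830 = 0.71942 A, so P_out = 1316.5 × 0.71942 = 947.14 W.
All ideal ⇒ P_in = P_out, so I_supply = 947.14/415 = 2.28 A.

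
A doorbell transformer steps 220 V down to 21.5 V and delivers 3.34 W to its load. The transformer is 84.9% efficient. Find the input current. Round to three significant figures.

I_in ≈ 0.0179 A

P_in = P_out/η = 3.34/0.849 = 3.9340 W.
I_in = P_in/V_in = 3.9340/220 = 0.0179 A.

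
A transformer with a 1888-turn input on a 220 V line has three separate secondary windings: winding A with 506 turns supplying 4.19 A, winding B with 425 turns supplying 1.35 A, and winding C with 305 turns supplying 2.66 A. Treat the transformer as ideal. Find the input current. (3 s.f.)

V_A = 220 × 506/1888 = 58.962 V; V_B = 220 × 425/1888 = 49.523 V; V_C = 220 × 305/1888 = 35.540 V.
P_out = V_A I_A + V_B I_B + V_C I_C = 58.962×4.19 + 49.523×1.35 + 35.540×2.66 = 247.05 + 66.856 + 94.537 = 408.44 W.
Ideal ⇒ P_in = P_out, so I_in = P_out/V_in = 408.44/220 = 1.86 A.

I_in ≈ 1.86 A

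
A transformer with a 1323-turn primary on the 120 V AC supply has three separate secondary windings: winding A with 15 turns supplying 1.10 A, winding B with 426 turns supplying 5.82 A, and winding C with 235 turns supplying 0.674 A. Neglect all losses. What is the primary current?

V_A = 120 × 15/1323 = 1.3605 V; V_B = 120 × 426/1323 = 38.639 V; V_C = 120 × 235/1323 = 21.315 V.
P_out = V_A I_A + V_B I_B + V_C I_C = 1.3605×1.10 + 38.639×5.82 + 21.315×0.674 = 1.4966 + 224.88 + 14.366 = 240.74 W.
Ideal ⇒ P_in = P_out, so I_p = P_out/V_p = 240.74/120 = 2.01 A.

I_p ≈ 2.01 A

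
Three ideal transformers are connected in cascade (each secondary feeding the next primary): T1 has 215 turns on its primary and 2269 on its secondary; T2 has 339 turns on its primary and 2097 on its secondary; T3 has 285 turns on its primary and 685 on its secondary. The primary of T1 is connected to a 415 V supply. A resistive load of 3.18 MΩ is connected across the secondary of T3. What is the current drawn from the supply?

I_supply ≈ 3.21 A

Secondary of T1: V = 415.00 × 2269/215 = 4379.7 V.
Secondary of T2: V = 4379.7 × 2097/339 = 27092 V.
Secondary of T3: V = 27092 × 685/285 = 65116 V.
I_load = 65116/(3.18×10^6) = 0.020477 A, so P_out = 65116 × 0.020477 = 1333.4 W.
All ideal ⇒ P_in = P_out, so I_supply = 1333.4/415 = 3.21 A.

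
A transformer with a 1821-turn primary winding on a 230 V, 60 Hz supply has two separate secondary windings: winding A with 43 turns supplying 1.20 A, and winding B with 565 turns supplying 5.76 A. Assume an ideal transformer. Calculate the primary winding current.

I_p ≈ 1.82 A

V_A = 230 × 43/1821 = 5.4311 V; V_B = 230 × 565/1821 = 71.362 V.
P_out = V_A I_A + V_B I_B = 5.4311×1.20 + 71.362×5.76 = 6.5173 + 411.04 = 417.56 W.
Ideal ⇒ P_in = P_out, so I_p = P_out/V_p = 417.56/230 = 1.82 A.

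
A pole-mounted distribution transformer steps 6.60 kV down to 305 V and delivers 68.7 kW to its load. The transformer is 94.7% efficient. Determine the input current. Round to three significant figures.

P_in = P_out/η = 68700/0.947 = 72545 W.
I_in = P_in/V_in = 72545/6600 = 11.0 A.

I_in ≈ 11.0 A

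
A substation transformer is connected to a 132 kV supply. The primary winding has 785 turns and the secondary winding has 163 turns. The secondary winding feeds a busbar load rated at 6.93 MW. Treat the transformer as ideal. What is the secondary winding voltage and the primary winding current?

V_s ≈ 27400 V, I_p ≈ 52.5 A

V_s = V_p × N_s/N_p = 132000 × 163/785 = 27409 V.
I_s = P/V_s = 6.93×10^6/27409 = 252.84 A.
I_p = I_s × N_s/N_p = 252.84 × 163/785 = 52.5 A.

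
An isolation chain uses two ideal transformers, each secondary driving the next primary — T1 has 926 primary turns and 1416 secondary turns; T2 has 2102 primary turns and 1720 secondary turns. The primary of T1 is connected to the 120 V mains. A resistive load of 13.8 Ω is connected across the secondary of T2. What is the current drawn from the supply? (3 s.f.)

Secondary of T1: V = 120.00 × 1416/926 = 183.50 V.
Secondary of T2: V = 183.50 × 1720/2102 = 150.15 V.
I_load = 150.15/13.8 = 10.881 A, so P_out = 150.15 × 10.881 = 1633.7 W.
All ideal ⇒ P_in = P_out, so I_supply = 1633.7/120 = 13.6 A.

I_supply ≈ 13.6 A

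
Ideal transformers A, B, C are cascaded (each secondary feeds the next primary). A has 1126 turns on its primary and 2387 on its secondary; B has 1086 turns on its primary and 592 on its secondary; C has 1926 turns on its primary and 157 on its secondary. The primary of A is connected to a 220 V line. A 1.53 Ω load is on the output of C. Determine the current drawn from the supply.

Secondary of A: V = 220.00 × 2387/1126 = 466.38 V.
Secondary of B: V = 466.38 × 592/1086 = 254.23 V.
Secondary of C: V = 254.23 × 157/1926 = 20.724 V.
I_load = 20.724/1.53 = 13.545 A, so P_out = 20.724 × 13.545 = 280.71 W.
All ideal ⇒ P_in = P_out, so I_supply = 280.71/220 = 1.28 A.

I_supply ≈ 1.28 A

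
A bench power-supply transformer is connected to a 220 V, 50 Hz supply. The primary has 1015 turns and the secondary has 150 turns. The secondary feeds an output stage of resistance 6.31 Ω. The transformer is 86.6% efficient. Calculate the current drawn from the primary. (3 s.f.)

I_p ≈ 0.879 A

V_s = 220 × 150/1015 = 32.512 V.
I_s = V_s/R = 32.512/6.31 = 5.1525 A.
P_out = V_s I_s = 32.512 × 5.1525 = 167.52 W.
P_in = P_out/η = 167.52/0.866 = 193.44 W.
I_p = P_in/V_p = 193.44/220 = 0.879 A.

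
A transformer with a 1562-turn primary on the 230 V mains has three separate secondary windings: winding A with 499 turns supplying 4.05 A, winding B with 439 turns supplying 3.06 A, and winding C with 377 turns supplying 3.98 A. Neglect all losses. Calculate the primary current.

V_A = 230 × 499/1562 = 73.476 V; V_B = 230 × 439/1562 = 64.641 V; V_C = 230 × 377/1562 = 55.512 V.
P_out = V_A I_A + V_B I_B + V_C I_C = 73.476×4.05 + 64.641×3.06 + 55.512×3.98 = 297.58 + 197.80 + 220.94 = 716.32 W.
Ideal ⇒ P_in = P_out, so I_p = P_out/V_p = 716.32/230 = 3.11 A.

I_p ≈ 3.11 A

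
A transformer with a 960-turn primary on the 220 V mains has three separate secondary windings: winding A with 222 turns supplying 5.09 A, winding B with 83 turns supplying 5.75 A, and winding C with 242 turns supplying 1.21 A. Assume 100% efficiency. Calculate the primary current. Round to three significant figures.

I_p ≈ 1.98 A

V_A = 220 × 222/960 = 50.875 V; V_B = 220 × 83/960 = 19.021 V; V_C = 220 × 242/960 = 55.458 V.
P_out = V_A I_A + V_B I_B + V_C I_C = 50.875×5.09 + 19.021×5.75 + 55.458×1.21 = 258.95 + 109.37 + 67.105 = 435.43 W.
Ideal ⇒ P_in = P_out, so I_p = P_out/V_p = 435.43/220 = 1.98 A.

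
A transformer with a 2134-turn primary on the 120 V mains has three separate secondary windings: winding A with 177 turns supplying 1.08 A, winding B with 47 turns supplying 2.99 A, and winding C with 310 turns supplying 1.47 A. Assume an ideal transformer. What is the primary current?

V_A = 120 × 177/2134 = 9.9531 V; V_B = 120 × 47/2134 = 2.6429 V; V_C = 120 × 310/2134 = 17.432 V.
P_out = V_A I_A + V_B I_B + V_C I_C = 9.9531×1.08 + 2.6429×2.99 + 17.432×1.47 = 10.749 + 7.9023 + 25.625 = 44.277 W.
Ideal ⇒ P_in = P_out, so I_p = P_out/V_p = 44.277/120 = 0.369 A.

I_p ≈ 0.369 A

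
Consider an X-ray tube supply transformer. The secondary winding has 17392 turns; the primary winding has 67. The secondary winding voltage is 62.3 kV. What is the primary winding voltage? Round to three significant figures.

V_p/V_s = N_p/N_s, so V_p = 62300 × 67/17392 = 240 V.

V_p ≈ 240 V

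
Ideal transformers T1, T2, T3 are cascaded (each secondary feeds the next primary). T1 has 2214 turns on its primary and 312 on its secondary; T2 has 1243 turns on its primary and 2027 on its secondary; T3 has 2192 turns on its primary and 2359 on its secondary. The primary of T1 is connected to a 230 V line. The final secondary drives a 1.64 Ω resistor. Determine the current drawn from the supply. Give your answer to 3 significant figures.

I_supply ≈ 8.58 A

After T1: V = 230.00 × 312/2214 = 32.412 V.
After T2: V = 32.412 × 2027/1243 = 52.855 V.
After T3: V = 52.855 × 2359/2192 = 56.882 V.
I_load = 56.882/1.64 = 34.684 A, so P_out = 56.882 × 34.684 = 1972.9 W.
All ideal ⇒ P_in = P_out, so I_supply = 1972.9/230 = 8.58 A.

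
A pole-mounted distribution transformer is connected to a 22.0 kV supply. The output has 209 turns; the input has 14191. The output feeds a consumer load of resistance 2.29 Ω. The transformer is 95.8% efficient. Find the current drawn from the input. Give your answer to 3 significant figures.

I_in ≈ 2.18 A

V_out = 22000 × 209/14191 = 324.01 V.
I_out = V_out/R = 324.01/2.29 = 141.49 A.
P_out = V_out I_out = 324.01 × 141.49 = 45843 W.
P_in = P_out/η = 45843/0.958 = 47853 W.
I_in = P_in/V_in = 47853/22000 = 2.18 A.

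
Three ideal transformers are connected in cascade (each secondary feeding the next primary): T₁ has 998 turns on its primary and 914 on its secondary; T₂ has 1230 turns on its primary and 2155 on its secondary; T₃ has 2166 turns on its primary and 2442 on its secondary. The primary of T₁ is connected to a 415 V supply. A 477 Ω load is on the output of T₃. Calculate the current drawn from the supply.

After T₁: V = 415.00 × 914/998 = 380.07 V.
After T₂: V = 380.07 × 2155/1230 = 665.90 V.
After T₃: V = 665.90 × 2442/2166 = 750.75 V.
I_load = 750.75/477 = 1.5739 A, so P_out = 750.75 × 1.5739 = 1181.6 W.
All ideal ⇒ P_in = P_out, so I_supply = 1181.6/415 = 2.85 A.

I_supply ≈ 2.85 A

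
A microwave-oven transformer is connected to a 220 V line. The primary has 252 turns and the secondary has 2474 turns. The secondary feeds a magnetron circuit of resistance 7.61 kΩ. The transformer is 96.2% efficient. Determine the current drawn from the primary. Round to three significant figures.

I_p ≈ 2.90 A

V_s = 220 × 2474/252 = 2159.8 V.
I_s = V_s/R = 2159.8/7610 = 0.28382 A.
P_out = V_s I_s = 2159.8 × 0.28382 = 613.00 W.
P_in = P_out/η = 613.00/0.962 = 637.21 W.
I_p = P_in/V_p = 637.21/220 = 2.90 A.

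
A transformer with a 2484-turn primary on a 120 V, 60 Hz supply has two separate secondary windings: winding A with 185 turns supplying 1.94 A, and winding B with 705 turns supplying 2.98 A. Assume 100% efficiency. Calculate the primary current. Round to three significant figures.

V_A = 120 × 185/2484 = 8.9372 V; V_B = 120 × 705/2484 = 34.058 V.
P_out = V_A I_A + V_B I_B = 8.9372×1.94 + 34.058×2.98 = 17.338 + 101.49 = 118.83 W.
Ideal ⇒ P_in = P_out, so I_p = P_out/V_p = 118.83/120 = 0.990 A.

I_p ≈ 0.990 A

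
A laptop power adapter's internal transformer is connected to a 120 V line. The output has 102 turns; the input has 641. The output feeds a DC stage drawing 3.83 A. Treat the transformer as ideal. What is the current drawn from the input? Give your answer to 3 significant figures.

For an ideal transformer I_in N_in = I_out N_out, so I_in = 3.83 × 102/641 = 0.609 A.

I_in ≈ 0.609 A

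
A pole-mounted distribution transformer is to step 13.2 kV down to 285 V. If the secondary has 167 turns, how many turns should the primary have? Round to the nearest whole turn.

N_p = 7735 turns

N_p/N_s = V_p/V_s, so N_p = 167 × 13200/285 = 7734.7 ≈ 7735 turns.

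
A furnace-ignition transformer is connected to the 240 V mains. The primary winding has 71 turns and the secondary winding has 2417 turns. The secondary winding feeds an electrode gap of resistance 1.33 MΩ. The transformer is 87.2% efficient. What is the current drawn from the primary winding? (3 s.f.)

I_p ≈ 0.240 A

V_s = 240 × 2417/71 = 8170.1 V.
I_s = V_s/R = 8170.1/(1.33×10^6) = 0.0061430 A.
P_out = V_s I_s = 8170.1 × 0.0061430 = 50.189 W.
P_in = P_out/η = 50.189/0.872 = 57.556 W.
I_p = P_in/V_p = 57.556/240 = 0.240 A.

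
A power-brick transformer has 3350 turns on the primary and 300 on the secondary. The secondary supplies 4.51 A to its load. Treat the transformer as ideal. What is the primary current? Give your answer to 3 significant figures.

For an ideal transformer I_p/I_s = N_s/N_p, so I_p = 4.51 × 300/3350 = 0.404 A.

I_p ≈ 0.404 A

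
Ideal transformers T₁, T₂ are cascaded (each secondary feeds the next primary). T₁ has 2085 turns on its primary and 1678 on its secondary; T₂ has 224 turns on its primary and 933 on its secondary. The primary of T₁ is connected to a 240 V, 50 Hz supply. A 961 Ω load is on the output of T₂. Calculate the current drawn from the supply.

Secondary of T₁: V = 240.00 × 1678/2085 = 193.15 V.
Secondary of T₂: V = 193.15 × 933/224 = 804.51 V.
I_load = 804.51/961 = 0.83716 A, so P_out = 804.51 × 0.83716 = 673.50 W.
All ideal ⇒ P_in = P_out, so I_supply = 673.50/240 = 2.81 A.

I_supply ≈ 2.81 A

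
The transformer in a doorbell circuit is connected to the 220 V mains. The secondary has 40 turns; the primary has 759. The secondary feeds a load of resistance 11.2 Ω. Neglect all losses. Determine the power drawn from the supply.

V_s = V_p × N_s/N_p = 220 × 40/759 = 11.594 V.
I_s = V_s/R = 11.594/11.2 = 1.0352 A.
I_p = I_s × N_s/N_p = 1.0352 × 40/759 = 0.054556 A.
P = V_p I_p = 220 × 0.054556 = 12.0 W.

P ≈ 12.0 W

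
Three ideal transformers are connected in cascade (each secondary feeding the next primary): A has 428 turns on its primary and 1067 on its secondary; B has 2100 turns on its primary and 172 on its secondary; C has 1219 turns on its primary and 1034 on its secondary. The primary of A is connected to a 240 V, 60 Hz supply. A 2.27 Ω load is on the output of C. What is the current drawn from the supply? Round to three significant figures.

I_supply ≈ 3.17 A

After A: V = 240.00 × 1067/428 = 598.32 V.
After B: V = 598.32 × 172/2100 = 49.005 V.
After C: V = 49.005 × 1034/1219 = 41.568 V.
I_load = 41.568/2.27 = 18.312 A, so P_out = 41.568 × 18.312 = 761.18 W.
All ideal ⇒ P_in = P_out, so I_supply = 761.18/240 = 3.17 A.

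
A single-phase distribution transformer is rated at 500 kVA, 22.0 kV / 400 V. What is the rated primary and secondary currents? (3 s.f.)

I_p ≈ 22.7 A, I_s ≈ 1250 A

I_p = S/V_p = 500000/22000 = 22.7 A.
I_s = S/V_s = 500000/400 = 1250 A.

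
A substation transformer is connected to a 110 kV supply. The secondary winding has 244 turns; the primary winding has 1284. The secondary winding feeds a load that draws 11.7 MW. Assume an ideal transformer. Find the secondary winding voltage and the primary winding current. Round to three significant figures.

V_s = V_p × N_s/N_p = 110000 × 244/1284 = 20903 V.
I_s = P/V_s = 1.17×10^7/20903 = 559.72 A.
I_p = I_s × N_s/N_p = 559.72 × 244/1284 = 106 A.

V_s ≈ 20900 V, I_p ≈ 106 A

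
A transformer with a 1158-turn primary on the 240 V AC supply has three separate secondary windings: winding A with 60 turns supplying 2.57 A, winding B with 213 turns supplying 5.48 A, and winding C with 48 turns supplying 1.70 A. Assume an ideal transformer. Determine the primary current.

V_A = 240 × 60/1158 = 12.435 V; V_B = 240 × 213/1158 = 44.145 V; V_C = 240 × 48/1158 = 9.9482 V.
P_out = V_A I_A + V_B I_B + V_C I_C = 12.435×2.57 + 44.145×5.48 + 9.9482×1.70 = 31.959 + 241.92 + 16.912 = 290.79 W.
Ideal ⇒ P_in = P_out, so I_p = P_out/V_p = 290.79/240 = 1.21 A.

I_p ≈ 1.21 A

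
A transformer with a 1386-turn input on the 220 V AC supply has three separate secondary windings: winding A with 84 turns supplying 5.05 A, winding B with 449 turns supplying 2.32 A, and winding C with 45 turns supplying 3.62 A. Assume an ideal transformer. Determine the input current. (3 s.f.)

V_A = 220 × 84/1386 = 13.333 V; V_B = 220 × 449/1386 = 71.270 V; V_C = 220 × 45/1386 = 7.1429 V.
P_out = V_A I_A + V_B I_B + V_C I_C = 13.333×5.05 + 71.270×2.32 + 7.1429×3.62 = 67.333 + 165.35 + 25.857 = 258.54 W.
Ideal ⇒ P_in = P_out, so I_in = P_out/V_in = 258.54/220 = 1.18 A.

I_in ≈ 1.18 A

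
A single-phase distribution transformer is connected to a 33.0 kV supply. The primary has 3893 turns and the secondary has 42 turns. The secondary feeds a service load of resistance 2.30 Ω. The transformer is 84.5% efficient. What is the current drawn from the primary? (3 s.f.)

I_p ≈ 1.98 A

V_s = 33000 × 42/3893 = 356.02 V.
I_s = V_s/R = 356.02/2.30 = 154.79 A.
P_out = V_s I_s = 356.02 × 154.79 = 55110 W.
P_in = P_out/η = 55110/0.845 = 65219 W.
I_p = P_in/V_p = 65219/33000 = 1.98 A.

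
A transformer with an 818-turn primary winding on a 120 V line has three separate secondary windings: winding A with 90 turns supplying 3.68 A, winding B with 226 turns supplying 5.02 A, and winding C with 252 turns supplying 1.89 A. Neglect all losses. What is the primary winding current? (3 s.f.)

I_p ≈ 2.37 A

V_A = 120 × 90/818 = 13.203 V; V_B = 120 × 226/818 = 33.154 V; V_C = 120 × 252/818 = 36.968 V.
P_out = V_A I_A + V_B I_B + V_C I_C = 13.203×3.68 + 33.154×5.02 + 36.968×1.89 = 48.587 + 166.43 + 69.870 = 284.89 W.
Ideal ⇒ P_in = P_out, so I_p = P_out/V_p = 284.89/120 = 2.37 A.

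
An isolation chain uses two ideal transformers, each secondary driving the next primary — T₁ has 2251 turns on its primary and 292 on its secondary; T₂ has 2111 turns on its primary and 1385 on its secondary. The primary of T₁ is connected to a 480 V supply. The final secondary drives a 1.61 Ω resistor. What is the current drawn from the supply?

I_supply ≈ 2.16 A

Secondary of T₁: V = 480.00 × 292/2251 = 62.266 V.
Secondary of T₂: V = 62.266 × 1385/2111 = 40.852 V.
I_load = 40.852/1.61 = 25.374 A, so P_out = 40.852 × 25.374 = 1036.6 W.
All ideal ⇒ P_in = P_out, so I_supply = 1036.6/480 = 2.16 A.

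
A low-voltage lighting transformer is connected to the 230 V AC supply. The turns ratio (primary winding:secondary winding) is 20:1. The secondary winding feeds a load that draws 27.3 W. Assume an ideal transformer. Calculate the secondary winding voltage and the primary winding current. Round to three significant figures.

V_s = V_p × N_s/N_p = 230 × 1/20 = 11.500 V.
I_s = P/V_s = 27.3/11.500 = 2.3739 A.
I_p = I_s × N_s/N_p = 2.3739 × 1/20 = 0.119 A.

V_s ≈ 11.5 V, I_p ≈ 0.119 A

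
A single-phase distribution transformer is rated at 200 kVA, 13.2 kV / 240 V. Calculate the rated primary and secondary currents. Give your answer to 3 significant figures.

I_p = S/V_p = 200000/13200 = 15.2 A.
I_s = S/V_s = 200000/240 = 833 A.

I_p ≈ 15.2 A, I_s ≈ 833 A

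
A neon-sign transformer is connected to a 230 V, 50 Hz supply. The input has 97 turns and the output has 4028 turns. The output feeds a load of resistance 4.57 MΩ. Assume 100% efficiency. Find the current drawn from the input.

V_out = V_in × N_out/N_in = 230 × 4028/97 = 9550.9 V.
I_out = V_out/R = 9550.9/(4.57×10^6) = 0.0020899 A.
For an ideal transformer I_in N_in = I_out N_out, so I_in = 0.0020899 × 4028/97 = 0.0868 A.

I_in ≈ 0.0868 A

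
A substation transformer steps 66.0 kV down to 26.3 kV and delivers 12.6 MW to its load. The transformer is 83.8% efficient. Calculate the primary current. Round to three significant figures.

I_p ≈ 228 A

P_in = P_out/η = 1.26×10^7/0.838 = 1.5036×10^7 W.
I_p = P_in/V_p = 1.5036×10^7/66000 = 228 A.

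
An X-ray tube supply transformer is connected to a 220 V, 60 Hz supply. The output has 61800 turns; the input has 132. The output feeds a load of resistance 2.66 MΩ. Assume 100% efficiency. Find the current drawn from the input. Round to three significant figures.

I_in ≈ 18.1 A

V_out = V_in × N_out/N_in = 220 × 61800/132 = 103000 V.
I_out = V_out/R = 103000/(2.66×10^6) = 0.038722 A.
For an ideal transformer I_in N_in = I_out N_out, so I_in = 0.038722 × 61800/132 = 18.1 A.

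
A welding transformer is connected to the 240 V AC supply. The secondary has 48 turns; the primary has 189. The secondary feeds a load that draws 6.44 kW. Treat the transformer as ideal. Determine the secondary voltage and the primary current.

V_s ≈ 61.0 V, I_p ≈ 26.8 A

V_s = V_p × N_s/N_p = 240 × 48/189 = 60.952 V.
I_s = P/V_s = 6440/60.952 = 105.66 A.
I_p = I_s × N_s/N_p = 105.66 × 48/189 = 26.8 A.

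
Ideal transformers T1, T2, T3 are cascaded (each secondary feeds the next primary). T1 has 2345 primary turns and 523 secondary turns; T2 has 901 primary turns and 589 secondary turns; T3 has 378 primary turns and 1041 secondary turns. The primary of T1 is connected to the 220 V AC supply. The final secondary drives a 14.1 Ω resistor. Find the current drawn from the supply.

After T1: V = 220.00 × 523/2345 = 49.066 V.
After T2: V = 49.066 × 589/901 = 32.075 V.
After T3: V = 32.075 × 1041/378 = 88.335 V.
I_load = 88.335/14.1 = 6.2649 A, so P_out = 88.335 × 6.2649 = 553.40 W.
All ideal ⇒ P_in = P_out, so I_supply = 553.40/220 = 2.52 A.

I_supply ≈ 2.52 A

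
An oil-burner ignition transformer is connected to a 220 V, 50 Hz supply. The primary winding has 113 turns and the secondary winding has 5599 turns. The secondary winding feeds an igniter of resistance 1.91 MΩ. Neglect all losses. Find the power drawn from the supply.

V_s = V_p × N_s/N_p = 220 × 5599/113 = 10901 V.
I_s = V_s/R = 10901/(1.91×10^6) = 0.0057072 A.
I_p = I_s × N_s/N_p = 0.0057072 × 5599/113 = 0.28278 A.
P = V_p I_p = 220 × 0.28278 = 62.2 W.

P ≈ 62.2 W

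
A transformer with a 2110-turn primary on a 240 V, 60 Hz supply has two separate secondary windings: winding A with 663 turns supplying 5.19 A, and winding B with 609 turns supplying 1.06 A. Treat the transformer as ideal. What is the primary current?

V_A = 240 × 663/2110 = 75.412 V; V_B = 240 × 609/2110 = 69.270 V.
P_out = V_A I_A + V_B I_B = 75.412×5.19 + 69.270×1.06 = 391.39 + 73.426 = 464.82 W.
Ideal ⇒ P_in = P_out, so I_p = P_out/V_p = 464.82/240 = 1.94 A.

I_p ≈ 1.94 A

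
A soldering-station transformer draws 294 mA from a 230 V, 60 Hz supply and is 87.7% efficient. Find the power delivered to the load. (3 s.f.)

P_in = V_p I_p = 230 × 0.294 = 67.620 W.
P_out = η P_in = 0.877 × 67.620 = 59.3 W.

P_out ≈ 59.3 W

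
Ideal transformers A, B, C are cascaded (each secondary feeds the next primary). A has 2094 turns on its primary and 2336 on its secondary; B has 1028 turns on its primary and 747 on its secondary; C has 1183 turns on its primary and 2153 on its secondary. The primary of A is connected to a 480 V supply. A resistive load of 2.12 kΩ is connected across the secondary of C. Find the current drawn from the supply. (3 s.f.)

Secondary of A: V = 480.00 × 2336/2094 = 535.47 V.
Secondary of B: V = 535.47 × 747/1028 = 389.10 V.
Secondary of C: V = 389.10 × 2153/1183 = 708.15 V.
I_load = 708.15/2120 = 0.33403 A, so P_out = 708.15 × 0.33403 = 236.54 W.
All ideal ⇒ P_in = P_out, so I_supply = 236.54/480 = 0.493 A.

I_supply ≈ 0.493 A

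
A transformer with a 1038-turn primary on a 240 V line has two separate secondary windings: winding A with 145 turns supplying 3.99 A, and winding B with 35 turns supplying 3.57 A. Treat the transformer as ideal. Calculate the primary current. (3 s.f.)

V_A = 240 × 145/1038 = 33.526 V; V_B = 240 × 35/1038 = 8.0925 V.
P_out = V_A I_A + V_B I_B = 33.526×3.99 + 8.0925×3.57 = 133.77 + 28.890 = 162.66 W.
Ideal ⇒ P_in = P_out, so I_p = P_out/V_p = 162.66/240 = 0.678 A.

I_p ≈ 0.678 A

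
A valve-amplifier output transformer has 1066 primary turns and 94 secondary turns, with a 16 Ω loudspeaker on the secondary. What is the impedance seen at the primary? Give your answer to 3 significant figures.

Z_p = (N_p/N_s)² × Z_s = (1066/94)² × 16 = 2060 Ω.

Z_p ≈ 2060 Ω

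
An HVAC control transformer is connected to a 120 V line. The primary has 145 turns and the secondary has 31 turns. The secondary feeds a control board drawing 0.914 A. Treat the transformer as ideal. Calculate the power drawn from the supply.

P ≈ 23.4 W

I_p = I_s × N_s/N_p = 0.914 × 31/145 = 0.19541 A.
P = V_p I_p = 120 × 0.19541 = 23.4 W.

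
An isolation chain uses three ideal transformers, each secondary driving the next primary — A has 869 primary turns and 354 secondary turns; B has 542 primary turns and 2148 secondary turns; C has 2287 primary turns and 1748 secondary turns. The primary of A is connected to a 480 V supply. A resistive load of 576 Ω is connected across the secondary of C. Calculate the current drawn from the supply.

Secondary of A: V = 480.00 × 354/869 = 195.54 V.
Secondary of B: V = 195.54 × 2148/542 = 774.93 V.
Secondary of C: V = 774.93 × 1748/2287 = 592.29 V.
I_load = 592.29/576 = 1.0283 A, so P_out = 592.29 × 1.0283 = 609.04 W.
All ideal ⇒ P_in = P_out, so I_supply = 609.04/480 = 1.27 A.

I_supply ≈ 1.27 A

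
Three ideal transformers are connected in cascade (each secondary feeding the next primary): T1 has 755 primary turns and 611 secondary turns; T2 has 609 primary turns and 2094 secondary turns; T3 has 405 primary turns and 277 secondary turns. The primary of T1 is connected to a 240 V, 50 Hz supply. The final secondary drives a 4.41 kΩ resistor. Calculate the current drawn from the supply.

I_supply ≈ 0.197 A

After T1: V = 240.00 × 611/755 = 194.23 V.
After T2: V = 194.23 × 2094/609 = 667.83 V.
After T3: V = 667.83 × 277/405 = 456.76 V.
I_load = 456.76/4410 = 0.10357 A, so P_out = 456.76 × 0.10357 = 47.309 W.
All ideal ⇒ P_in = P_out, so I_supply = 47.309/240 = 0.197 A.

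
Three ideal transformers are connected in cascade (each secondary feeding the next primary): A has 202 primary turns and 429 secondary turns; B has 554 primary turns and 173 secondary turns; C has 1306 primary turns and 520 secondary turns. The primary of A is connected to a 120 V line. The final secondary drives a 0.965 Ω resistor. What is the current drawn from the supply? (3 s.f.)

I_supply ≈ 8.67 A

Secondary of A: V = 120.00 × 429/202 = 254.85 V.
Secondary of B: V = 254.85 × 173/554 = 79.584 V.
Secondary of C: V = 79.584 × 520/1306 = 31.687 V.
I_load = 31.687/0.965 = 32.836 A, so P_out = 31.687 × 32.836 = 1040.5 W.
All ideal ⇒ P_in = P_out, so I_supply = 1040.5/120 = 8.67 A.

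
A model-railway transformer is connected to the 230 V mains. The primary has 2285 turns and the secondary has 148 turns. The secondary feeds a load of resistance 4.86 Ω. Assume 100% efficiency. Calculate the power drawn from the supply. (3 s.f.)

V_s = V_p × N_s/N_p = 230 × 148/2285 = 14.897 V.
I_s = V_s/R = 14.897/4.86 = 3.0653 A.
I_p = I_s × N_s/N_p = 3.0653 × 148/2285 = 0.19854 A.
P = V_p I_p = 230 × 0.19854 = 45.7 W.

P ≈ 45.7 W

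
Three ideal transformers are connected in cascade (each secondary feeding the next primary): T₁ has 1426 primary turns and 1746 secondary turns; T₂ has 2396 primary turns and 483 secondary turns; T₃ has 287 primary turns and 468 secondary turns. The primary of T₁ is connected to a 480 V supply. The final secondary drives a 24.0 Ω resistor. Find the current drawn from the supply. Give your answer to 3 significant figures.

I_supply ≈ 3.24 A

Secondary of T₁: V = 480.00 × 1746/1426 = 587.71 V.
Secondary of T₂: V = 587.71 × 483/2396 = 118.47 V.
Secondary of T₃: V = 118.47 × 468/287 = 193.19 V.
I_load = 193.19/24.0 = 8.0497 A, so P_out = 193.19 × 8.0497 = 1555.1 W.
All ideal ⇒ P_in = P_out, so I_supply = 1555.1/480 = 3.24 A.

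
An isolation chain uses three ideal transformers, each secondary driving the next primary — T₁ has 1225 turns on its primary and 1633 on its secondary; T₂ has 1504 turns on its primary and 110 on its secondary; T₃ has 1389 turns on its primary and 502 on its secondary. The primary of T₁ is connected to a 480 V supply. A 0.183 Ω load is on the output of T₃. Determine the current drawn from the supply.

I_supply ≈ 3.26 A

After T₁: V = 480.00 × 1633/1225 = 639.87 V.
After T₂: V = 639.87 × 110/1504 = 46.799 V.
After T₃: V = 46.799 × 502/1389 = 16.914 V.
I_load = 16.914/0.183 = 92.424 A, so P_out = 16.914 × 92.424 = 1563.2 W.
All ideal ⇒ P_in = P_out, so I_supply = 1563.2/480 = 3.26 A.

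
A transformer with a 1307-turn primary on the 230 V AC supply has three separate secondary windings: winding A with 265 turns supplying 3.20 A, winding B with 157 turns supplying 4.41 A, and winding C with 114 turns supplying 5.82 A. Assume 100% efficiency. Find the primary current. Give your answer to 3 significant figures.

V_A = 230 × 265/1307 = 46.634 V; V_B = 230 × 157/1307 = 27.628 V; V_C = 230 × 114/1307 = 20.061 V.
P_out = V_A I_A + V_B I_B + V_C I_C = 46.634×3.20 + 27.628×4.41 + 20.061×5.82 = 149.23 + 121.84 + 116.76 = 387.82 W.
Ideal ⇒ P_in = P_out, so I_p = P_out/V_p = 387.82/230 = 1.69 A.

I_p ≈ 1.69 A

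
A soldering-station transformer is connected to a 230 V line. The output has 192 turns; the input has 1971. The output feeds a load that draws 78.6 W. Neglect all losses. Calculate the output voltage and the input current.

V_out ≈ 22.4 V, I_in ≈ 0.342 A

V_out = V_in × N_out/N_in = 230 × 192/1971 = 22.405 V.
I_out = P/V_out = 78.6/22.405 = 3.5082 A.
I_in = I_out × N_out/N_in = 3.5082 × 192/1971 = 0.342 A.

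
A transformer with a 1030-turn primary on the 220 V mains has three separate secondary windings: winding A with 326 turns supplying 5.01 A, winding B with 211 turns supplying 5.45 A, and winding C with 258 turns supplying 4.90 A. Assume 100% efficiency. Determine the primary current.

V_A = 220 × 326/1030 = 69.631 V; V_B = 220 × 211/1030 = 45.068 V; V_C = 220 × 258/1030 = 55.107 V.
P_out = V_A I_A + V_B I_B + V_C I_C = 69.631×5.01 + 45.068×5.45 + 55.107×4.90 = 348.85 + 245.62 + 270.02 = 864.50 W.
Ideal ⇒ P_in = P_out, so I_p = P_out/V_p = 864.50/220 = 3.93 A.

I_p ≈ 3.93 A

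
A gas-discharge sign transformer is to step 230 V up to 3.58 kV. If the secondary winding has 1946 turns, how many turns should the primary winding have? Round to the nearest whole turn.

N_p/N_s = V_p/V_s, so N_p = 1946 × 230/3580 = 125.0 ≈ 125 turns.

N_p = 125 turns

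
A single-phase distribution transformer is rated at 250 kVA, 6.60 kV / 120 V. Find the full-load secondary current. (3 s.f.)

I_s ≈ 2080 A

I_s = S/V_s = 250000/120 = 2080 A.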